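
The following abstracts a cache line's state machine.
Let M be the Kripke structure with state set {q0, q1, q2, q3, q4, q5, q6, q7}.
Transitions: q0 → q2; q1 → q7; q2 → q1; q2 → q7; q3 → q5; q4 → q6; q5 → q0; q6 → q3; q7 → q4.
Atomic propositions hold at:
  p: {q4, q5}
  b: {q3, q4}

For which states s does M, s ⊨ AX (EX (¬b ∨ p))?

{q0, q1, q2, q3, q5, q6, q7}

Sat(¬b) = {q0, q1, q2, q5, q6, q7}
Sat(¬b ∨ p) = {q0, q1, q2, q4, q5, q6, q7}
Sat(EX (¬b ∨ p)) = {s : some successor in {q0, q1, q2, q4, q5, q6, q7}} = {q0, q1, q2, q3, q4, q5, q7}
Sat(AX (EX (¬b ∨ p))) = {s : every successor in {q0, q1, q2, q3, q4, q5, q7}} = {q0, q1, q2, q3, q5, q6, q7}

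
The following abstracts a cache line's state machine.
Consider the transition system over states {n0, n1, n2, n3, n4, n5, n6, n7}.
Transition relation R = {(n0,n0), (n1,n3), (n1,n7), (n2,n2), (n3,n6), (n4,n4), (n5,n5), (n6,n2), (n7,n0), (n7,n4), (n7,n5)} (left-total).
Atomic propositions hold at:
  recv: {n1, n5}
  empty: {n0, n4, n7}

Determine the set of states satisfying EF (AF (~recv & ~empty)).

Sat(~recv) = {n0, n2, n3, n4, n6, n7}
Sat(~empty) = {n1, n2, n3, n5, n6}
Sat(~recv & ~empty) = {n2, n3, n6}
AF (~recv & ~empty): least fixpoint, start Z0 = {n2, n3, n6}, add states with every successor in Z. Already a fixed point.
Sat(AF (~recv & ~empty)) = {n2, n3, n6}
EF (AF (~recv & ~empty)): least fixpoint, start Z0 = {n2, n3, n6}, add states with some successor in Z. Z1 = {n1, n2, n3, n6}; fixed.
Sat(EF (AF (~recv & ~empty))) = {n1, n2, n3, n6}

{n1, n2, n3, n6}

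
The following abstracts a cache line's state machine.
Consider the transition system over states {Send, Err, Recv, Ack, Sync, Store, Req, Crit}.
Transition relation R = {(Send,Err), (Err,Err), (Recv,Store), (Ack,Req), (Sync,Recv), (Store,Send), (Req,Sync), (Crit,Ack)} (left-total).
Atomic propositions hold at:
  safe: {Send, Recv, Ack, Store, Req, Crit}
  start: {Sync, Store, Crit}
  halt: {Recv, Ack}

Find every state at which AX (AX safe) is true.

{Recv, Sync, Req, Crit}

Sat(AX safe) = {s : every successor in {Send, Recv, Ack, Store, Req, Crit}} = {Recv, Ack, Sync, Store, Crit}
Sat(AX (AX safe)) = {s : every successor in {Recv, Ack, Sync, Store, Crit}} = {Recv, Sync, Req, Crit}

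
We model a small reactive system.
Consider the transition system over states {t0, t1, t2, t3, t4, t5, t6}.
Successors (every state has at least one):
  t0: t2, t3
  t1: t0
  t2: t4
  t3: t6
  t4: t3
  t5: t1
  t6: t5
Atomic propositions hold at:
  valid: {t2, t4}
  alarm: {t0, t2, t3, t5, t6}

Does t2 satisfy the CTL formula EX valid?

Sat(EX valid) = {s : some successor in {t2, t4}} = {t0, t2}
t2 ∈ Sat(EX valid) = {t0, t2}, so the formula holds at t2.

Yes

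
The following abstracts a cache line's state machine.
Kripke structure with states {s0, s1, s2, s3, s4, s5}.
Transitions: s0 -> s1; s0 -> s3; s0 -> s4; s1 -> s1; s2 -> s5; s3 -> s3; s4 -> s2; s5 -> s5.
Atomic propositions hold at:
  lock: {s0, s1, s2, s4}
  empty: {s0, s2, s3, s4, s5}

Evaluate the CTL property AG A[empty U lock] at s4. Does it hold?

No

A[empty U lock]: least fixpoint, start Z0 = Sat(lock) = {s0, s1, s2, s4}, add states in Sat(empty) with every successor in Z. Already a fixed point.
Sat(A[empty U lock]) = {s0, s1, s2, s4}
AG A[empty U lock]: greatest fixpoint, start Z0 = {s0, s1, s2, s4}, keep only states in Sat with every successor in Z. Z1 = {s1, s4}; Z2 = {s1}; fixed.
Sat(AG A[empty U lock]) = {s1}
s4 ∉ Sat(AG A[empty U lock]) = {s1}, so the formula does not hold at s4.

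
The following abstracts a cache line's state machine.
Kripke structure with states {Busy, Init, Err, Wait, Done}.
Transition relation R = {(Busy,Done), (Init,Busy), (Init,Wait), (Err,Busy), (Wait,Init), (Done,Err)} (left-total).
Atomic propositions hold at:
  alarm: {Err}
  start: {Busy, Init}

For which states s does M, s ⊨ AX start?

{Err, Wait}

Sat(AX start) = {s : every successor in {Busy, Init}} = {Err, Wait}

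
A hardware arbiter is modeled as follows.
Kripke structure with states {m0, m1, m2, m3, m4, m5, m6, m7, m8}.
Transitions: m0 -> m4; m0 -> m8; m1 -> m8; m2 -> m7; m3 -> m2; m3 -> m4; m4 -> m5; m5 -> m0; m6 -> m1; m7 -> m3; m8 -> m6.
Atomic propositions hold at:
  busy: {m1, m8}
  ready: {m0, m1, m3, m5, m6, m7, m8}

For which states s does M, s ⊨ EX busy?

{m0, m1, m6}

Sat(EX busy) = {s : some successor in {m1, m8}} = {m0, m1, m6}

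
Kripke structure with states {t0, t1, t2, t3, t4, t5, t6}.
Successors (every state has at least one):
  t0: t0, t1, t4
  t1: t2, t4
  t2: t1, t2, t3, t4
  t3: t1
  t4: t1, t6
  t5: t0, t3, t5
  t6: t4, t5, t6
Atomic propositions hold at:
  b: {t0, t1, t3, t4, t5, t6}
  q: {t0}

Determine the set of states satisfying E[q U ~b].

Sat(~b) = {t2}
E[q U ~b]: least fixpoint, start Z0 = Sat(~b) = {t2}, add states in Sat(q) with some successor in Z. Already a fixed point.
Sat(E[q U ~b]) = {t2}

{t2}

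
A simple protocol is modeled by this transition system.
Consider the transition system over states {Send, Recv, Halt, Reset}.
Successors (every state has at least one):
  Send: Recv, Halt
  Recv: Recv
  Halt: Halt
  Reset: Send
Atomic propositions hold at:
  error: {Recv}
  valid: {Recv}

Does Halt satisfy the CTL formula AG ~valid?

Sat(~valid) = {Send, Halt, Reset}
AG ~valid: greatest fixpoint, start Z0 = {Send, Halt, Reset}, keep only states in Sat with every successor in Z. Z1 = {Halt, Reset}; Z2 = {Halt}; fixed.
Sat(AG ~valid) = {Halt}
Halt ∈ Sat(AG ~valid) = {Halt}, so the formula holds at Halt.

Yes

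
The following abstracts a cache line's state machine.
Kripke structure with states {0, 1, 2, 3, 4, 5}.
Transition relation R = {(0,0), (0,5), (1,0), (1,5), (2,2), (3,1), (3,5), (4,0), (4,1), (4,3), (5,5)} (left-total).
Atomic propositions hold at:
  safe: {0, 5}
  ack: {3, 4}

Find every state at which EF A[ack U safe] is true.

A[ack U safe]: least fixpoint, start Z0 = Sat(safe) = {0, 5}, add states in Sat(ack) with every successor in Z. Already a fixed point.
Sat(A[ack U safe]) = {0, 5}
EF A[ack U safe]: least fixpoint, start Z0 = {0, 5}, add states with some successor in Z. Z1 = {0, 1, 3, 4, 5}; fixed.
Sat(EF A[ack U safe]) = {0, 1, 3, 4, 5}

{0, 1, 3, 4, 5}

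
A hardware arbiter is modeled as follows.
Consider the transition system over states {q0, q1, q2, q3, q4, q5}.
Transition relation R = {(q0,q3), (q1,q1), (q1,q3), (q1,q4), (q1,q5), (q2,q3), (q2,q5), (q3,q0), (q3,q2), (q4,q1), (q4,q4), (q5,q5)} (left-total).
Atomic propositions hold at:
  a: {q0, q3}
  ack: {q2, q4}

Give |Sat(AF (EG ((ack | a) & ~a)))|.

1

Sat(ack | a) = {q0, q2, q3, q4}
Sat(~a) = {q1, q2, q4, q5}
Sat((ack | a) & ~a) = {q2, q4}
EG ((ack | a) & ~a): greatest fixpoint, start Z0 = {q2, q4}, keep only states in Sat with some successor in Z. Z1 = {q4}; fixed.
Sat(EG ((ack | a) & ~a)) = {q4}
AF (EG ((ack | a) & ~a)): least fixpoint, start Z0 = {q4}, add states with every successor in Z. Already a fixed point.
Sat(AF (EG ((ack | a) & ~a))) = {q4}
|Sat(AF (EG ((ack | a) & ~a)))| = |{q4}| = 1.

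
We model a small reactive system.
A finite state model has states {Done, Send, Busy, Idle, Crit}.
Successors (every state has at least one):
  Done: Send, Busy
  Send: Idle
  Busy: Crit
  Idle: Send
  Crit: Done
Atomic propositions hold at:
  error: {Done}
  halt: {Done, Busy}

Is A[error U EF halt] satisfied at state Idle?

EF halt: least fixpoint, start Z0 = {Done, Busy}, add states with some successor in Z. Z1 = {Done, Busy, Crit}; fixed.
Sat(EF halt) = {Done, Busy, Crit}
A[error U EF halt]: least fixpoint, start Z0 = Sat(EF halt) = {Done, Busy, Crit}, add states in Sat(error) with every successor in Z. Already a fixed point.
Sat(A[error U EF halt]) = {Done, Busy, Crit}
Idle ∉ Sat(A[error U EF halt]) = {Done, Busy, Crit}, so the formula does not hold at Idle.

No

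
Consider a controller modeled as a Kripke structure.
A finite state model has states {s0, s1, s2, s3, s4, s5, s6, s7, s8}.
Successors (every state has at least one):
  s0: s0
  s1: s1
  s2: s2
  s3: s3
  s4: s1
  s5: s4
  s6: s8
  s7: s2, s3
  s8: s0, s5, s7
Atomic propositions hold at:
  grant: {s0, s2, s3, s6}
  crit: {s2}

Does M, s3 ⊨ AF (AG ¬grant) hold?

No

Sat(¬grant) = {s1, s4, s5, s7, s8}
AG ¬grant: greatest fixpoint, start Z0 = {s1, s4, s5, s7, s8}, keep only states in Sat with every successor in Z. Z1 = {s1, s4, s5}; fixed.
Sat(AG ¬grant) = {s1, s4, s5}
AF (AG ¬grant): least fixpoint, start Z0 = {s1, s4, s5}, add states with every successor in Z. Already a fixed point.
Sat(AF (AG ¬grant)) = {s1, s4, s5}
s3 ∉ Sat(AF (AG ¬grant)) = {s1, s4, s5}, so the formula does not hold at s3.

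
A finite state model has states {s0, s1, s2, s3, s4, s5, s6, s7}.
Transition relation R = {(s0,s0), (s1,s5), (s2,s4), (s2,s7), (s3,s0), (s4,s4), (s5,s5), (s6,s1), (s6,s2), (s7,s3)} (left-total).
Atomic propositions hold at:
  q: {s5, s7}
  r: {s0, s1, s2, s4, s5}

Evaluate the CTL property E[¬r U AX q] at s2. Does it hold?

No

Sat(¬r) = {s3, s6, s7}
Sat(AX q) = {s : every successor in {s5, s7}} = {s1, s5}
E[¬r U AX q]: least fixpoint, start Z0 = Sat(AX q) = {s1, s5}, add states in Sat(¬r) with some successor in Z. Z1 = {s1, s5, s6}; fixed.
Sat(E[¬r U AX q]) = {s1, s5, s6}
s2 ∉ Sat(E[¬r U AX q]) = {s1, s5, s6}, so the formula does not hold at s2.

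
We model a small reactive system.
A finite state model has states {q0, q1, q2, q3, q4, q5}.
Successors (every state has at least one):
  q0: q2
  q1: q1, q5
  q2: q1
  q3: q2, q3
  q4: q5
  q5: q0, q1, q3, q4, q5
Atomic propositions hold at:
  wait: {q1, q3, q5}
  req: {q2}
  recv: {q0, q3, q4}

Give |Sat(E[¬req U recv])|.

Sat(¬req) = {q0, q1, q3, q4, q5}
E[¬req U recv]: least fixpoint, start Z0 = Sat(recv) = {q0, q3, q4}, add states in Sat(¬req) with some successor in Z. Z1 = {q0, q3, q4, q5}; Z2 = {q0, q1, q3, q4, q5}; fixed.
Sat(E[¬req U recv]) = {q0, q1, q3, q4, q5}
|Sat(E[¬req U recv])| = |{q0, q1, q3, q4, q5}| = 5.

5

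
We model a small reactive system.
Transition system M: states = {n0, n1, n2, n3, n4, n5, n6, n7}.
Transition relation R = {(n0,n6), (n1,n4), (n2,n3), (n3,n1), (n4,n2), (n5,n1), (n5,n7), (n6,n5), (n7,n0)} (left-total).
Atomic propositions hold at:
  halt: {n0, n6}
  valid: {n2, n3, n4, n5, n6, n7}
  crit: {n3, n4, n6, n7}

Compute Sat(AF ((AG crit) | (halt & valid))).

{n0, n6, n7}

AG crit: greatest fixpoint, start Z0 = {n3, n4, n6, n7}, keep only states in Sat with every successor in Z. Z1 = ∅; fixed.
Sat(AG crit) = ∅
Sat(halt & valid) = {n6}
Sat((AG crit) | (halt & valid)) = {n6}
AF ((AG crit) | (halt & valid)): least fixpoint, start Z0 = {n6}, add states with every successor in Z. Z1 = {n0, n6}; Z2 = {n0, n6, n7}; fixed.
Sat(AF ((AG crit) | (halt & valid))) = {n0, n6, n7}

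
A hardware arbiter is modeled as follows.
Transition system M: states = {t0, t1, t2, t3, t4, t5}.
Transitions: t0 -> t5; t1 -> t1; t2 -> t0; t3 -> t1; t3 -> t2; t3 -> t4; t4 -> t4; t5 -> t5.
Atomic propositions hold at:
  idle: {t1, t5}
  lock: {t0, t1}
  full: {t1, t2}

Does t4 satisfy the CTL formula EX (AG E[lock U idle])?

E[lock U idle]: least fixpoint, start Z0 = Sat(idle) = {t1, t5}, add states in Sat(lock) with some successor in Z. Z1 = {t0, t1, t5}; fixed.
Sat(E[lock U idle]) = {t0, t1, t5}
AG E[lock U idle]: greatest fixpoint, start Z0 = {t0, t1, t5}, keep only states in Sat with every successor in Z. Already a fixed point.
Sat(AG E[lock U idle]) = {t0, t1, t5}
Sat(EX (AG E[lock U idle])) = {s : some successor in {t0, t1, t5}} = {t0, t1, t2, t3, t5}
t4 ∉ Sat(EX (AG E[lock U idle])) = {t0, t1, t2, t3, t5}, so the formula does not hold at t4.

No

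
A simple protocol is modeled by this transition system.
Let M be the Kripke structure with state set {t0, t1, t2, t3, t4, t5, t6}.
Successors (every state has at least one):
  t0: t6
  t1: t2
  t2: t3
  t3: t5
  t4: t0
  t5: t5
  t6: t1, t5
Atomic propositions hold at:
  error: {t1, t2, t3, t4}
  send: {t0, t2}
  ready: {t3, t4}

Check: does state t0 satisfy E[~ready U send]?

Sat(~ready) = {t0, t1, t2, t5, t6}
E[~ready U send]: least fixpoint, start Z0 = Sat(send) = {t0, t2}, add states in Sat(~ready) with some successor in Z. Z1 = {t0, t1, t2}; Z2 = {t0, t1, t2, t6}; fixed.
Sat(E[~ready U send]) = {t0, t1, t2, t6}
t0 ∈ Sat(E[~ready U send]) = {t0, t1, t2, t6}, so the formula holds at t0.

Yes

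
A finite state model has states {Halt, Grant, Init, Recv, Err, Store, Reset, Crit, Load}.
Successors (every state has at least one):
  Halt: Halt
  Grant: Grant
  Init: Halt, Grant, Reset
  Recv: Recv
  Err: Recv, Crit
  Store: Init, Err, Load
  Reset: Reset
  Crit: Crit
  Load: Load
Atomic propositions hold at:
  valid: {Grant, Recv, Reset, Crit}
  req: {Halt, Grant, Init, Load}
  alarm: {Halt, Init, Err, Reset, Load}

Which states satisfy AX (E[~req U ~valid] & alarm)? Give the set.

{Halt, Store, Load}

Sat(~req) = {Recv, Err, Store, Reset, Crit}
Sat(~valid) = {Halt, Init, Err, Store, Load}
E[~req U ~valid]: least fixpoint, start Z0 = Sat(~valid) = {Halt, Init, Err, Store, Load}, add states in Sat(~req) with some successor in Z. Already a fixed point.
Sat(E[~req U ~valid]) = {Halt, Init, Err, Store, Load}
Sat(E[~req U ~valid] & alarm) = {Halt, Init, Err, Load}
Sat(AX (E[~req U ~valid] & alarm)) = {s : every successor in {Halt, Init, Err, Load}} = {Halt, Store, Load}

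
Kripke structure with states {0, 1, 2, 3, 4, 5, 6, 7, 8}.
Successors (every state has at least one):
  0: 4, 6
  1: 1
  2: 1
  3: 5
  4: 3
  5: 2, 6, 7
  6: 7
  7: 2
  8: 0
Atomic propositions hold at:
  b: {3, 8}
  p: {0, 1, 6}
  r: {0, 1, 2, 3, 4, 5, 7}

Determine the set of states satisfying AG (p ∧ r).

{1}

Sat(p ∧ r) = {0, 1}
AG (p ∧ r): greatest fixpoint, start Z0 = {0, 1}, keep only states in Sat with every successor in Z. Z1 = {1}; fixed.
Sat(AG (p ∧ r)) = {1}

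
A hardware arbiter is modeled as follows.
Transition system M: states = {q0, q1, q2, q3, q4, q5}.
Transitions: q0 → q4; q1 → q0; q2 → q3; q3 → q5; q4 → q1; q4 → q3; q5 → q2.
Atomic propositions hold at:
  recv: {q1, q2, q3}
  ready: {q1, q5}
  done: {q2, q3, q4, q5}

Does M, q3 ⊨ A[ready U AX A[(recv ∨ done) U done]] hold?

Sat(recv ∨ done) = {q1, q2, q3, q4, q5}
A[(recv ∨ done) U done]: least fixpoint, start Z0 = Sat(done) = {q2, q3, q4, q5}, add states in Sat(recv ∨ done) with every successor in Z. Already a fixed point.
Sat(A[(recv ∨ done) U done]) = {q2, q3, q4, q5}
Sat(AX A[(recv ∨ done) U done]) = {s : every successor in {q2, q3, q4, q5}} = {q0, q2, q3, q5}
A[ready U AX A[(recv ∨ done) U done]]: least fixpoint, start Z0 = Sat(AX A[(recv ∨ done) U done]) = {q0, q2, q3, q5}, add states in Sat(ready) with every successor in Z. Z1 = {q0, q1, q2, q3, q5}; fixed.
Sat(A[ready U AX A[(recv ∨ done) U done]]) = {q0, q1, q2, q3, q5}
q3 ∈ Sat(A[ready U AX A[(recv ∨ done) U done]]) = {q0, q1, q2, q3, q5}, so the formula holds at q3.

Yes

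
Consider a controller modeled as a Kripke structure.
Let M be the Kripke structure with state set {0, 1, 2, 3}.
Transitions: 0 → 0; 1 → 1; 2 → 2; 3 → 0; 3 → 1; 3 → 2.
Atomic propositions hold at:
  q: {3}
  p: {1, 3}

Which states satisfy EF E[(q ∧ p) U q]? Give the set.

Sat(q ∧ p) = {3}
E[(q ∧ p) U q]: least fixpoint, start Z0 = Sat(q) = {3}, add states in Sat(q ∧ p) with some successor in Z. Already a fixed point.
Sat(E[(q ∧ p) U q]) = {3}
EF E[(q ∧ p) U q]: least fixpoint, start Z0 = {3}, add states with some successor in Z. Already a fixed point.
Sat(EF E[(q ∧ p) U q]) = {3}

{3}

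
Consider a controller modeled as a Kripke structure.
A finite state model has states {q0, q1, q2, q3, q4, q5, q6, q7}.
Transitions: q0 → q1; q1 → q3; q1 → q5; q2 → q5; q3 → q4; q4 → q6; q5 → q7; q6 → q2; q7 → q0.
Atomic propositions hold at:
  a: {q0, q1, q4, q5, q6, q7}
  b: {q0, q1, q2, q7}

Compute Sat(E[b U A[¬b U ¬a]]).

{q0, q1, q2, q3, q4, q6, q7}

Sat(¬b) = {q3, q4, q5, q6}
Sat(¬a) = {q2, q3}
A[¬b U ¬a]: least fixpoint, start Z0 = Sat(¬a) = {q2, q3}, add states in Sat(¬b) with every successor in Z. Z1 = {q2, q3, q6}; Z2 = {q2, q3, q4, q6}; fixed.
Sat(A[¬b U ¬a]) = {q2, q3, q4, q6}
E[b U A[¬b U ¬a]]: least fixpoint, start Z0 = Sat(A[¬b U ¬a]) = {q2, q3, q4, q6}, add states in Sat(b) with some successor in Z. Z1 = {q1, q2, q3, q4, q6}; Z2 = {q0, q1, q2, q3, q4, q6}; Z3 = {q0, q1, q2, q3, q4, q6, q7}; fixed.
Sat(E[b U A[¬b U ¬a]]) = {q0, q1, q2, q3, q4, q6, q7}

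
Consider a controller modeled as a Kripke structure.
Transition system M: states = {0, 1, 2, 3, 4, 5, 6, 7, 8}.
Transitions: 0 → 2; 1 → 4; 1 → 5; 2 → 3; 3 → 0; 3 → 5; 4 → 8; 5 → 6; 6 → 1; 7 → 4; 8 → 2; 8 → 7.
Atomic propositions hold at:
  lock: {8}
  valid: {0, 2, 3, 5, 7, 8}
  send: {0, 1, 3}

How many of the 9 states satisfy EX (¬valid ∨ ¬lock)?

Sat(¬valid) = {1, 4, 6}
Sat(¬lock) = {0, 1, 2, 3, 4, 5, 6, 7}
Sat(¬valid ∨ ¬lock) = {0, 1, 2, 3, 4, 5, 6, 7}
Sat(EX (¬valid ∨ ¬lock)) = {s : some successor in {0, 1, 2, 3, 4, 5, 6, 7}} = {0, 1, 2, 3, 5, 6, 7, 8}
|Sat(EX (¬valid ∨ ¬lock))| = |{0, 1, 2, 3, 5, 6, 7, 8}| = 8.

8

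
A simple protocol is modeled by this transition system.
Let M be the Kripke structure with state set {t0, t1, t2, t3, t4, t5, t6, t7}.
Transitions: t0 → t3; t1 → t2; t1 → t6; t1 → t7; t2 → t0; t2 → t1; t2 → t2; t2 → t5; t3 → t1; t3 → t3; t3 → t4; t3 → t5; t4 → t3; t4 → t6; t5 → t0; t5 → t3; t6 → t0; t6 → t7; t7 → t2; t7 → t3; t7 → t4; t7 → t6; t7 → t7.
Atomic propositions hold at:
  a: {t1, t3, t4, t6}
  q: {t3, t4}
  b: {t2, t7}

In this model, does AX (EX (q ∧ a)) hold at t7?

Sat(q ∧ a) = {t3, t4}
Sat(EX (q ∧ a)) = {s : some successor in {t3, t4}} = {t0, t3, t4, t5, t7}
Sat(AX (EX (q ∧ a))) = {s : every successor in {t0, t3, t4, t5, t7}} = {t0, t5, t6}
t7 ∉ Sat(AX (EX (q ∧ a))) = {t0, t5, t6}, so the formula does not hold at t7.

No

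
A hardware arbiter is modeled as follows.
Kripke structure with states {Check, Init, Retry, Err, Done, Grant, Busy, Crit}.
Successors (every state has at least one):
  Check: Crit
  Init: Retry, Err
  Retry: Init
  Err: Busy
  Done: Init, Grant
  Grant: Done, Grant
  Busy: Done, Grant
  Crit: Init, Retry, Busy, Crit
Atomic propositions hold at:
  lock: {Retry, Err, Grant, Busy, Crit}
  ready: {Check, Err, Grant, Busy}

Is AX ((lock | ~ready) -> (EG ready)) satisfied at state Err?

Yes

Sat(~ready) = {Init, Retry, Done, Crit}
Sat(lock | ~ready) = {Init, Retry, Err, Done, Grant, Busy, Crit}
EG ready: greatest fixpoint, start Z0 = {Check, Err, Grant, Busy}, keep only states in Sat with some successor in Z. Z1 = {Err, Grant, Busy}; fixed.
Sat(EG ready) = {Err, Grant, Busy}
Sat((lock | ~ready) -> (EG ready)) = {Check, Err, Grant, Busy}
Sat(AX ((lock | ~ready) -> (EG ready))) = {s : every successor in {Check, Err, Grant, Busy}} = {Err}
Err ∈ Sat(AX ((lock | ~ready) -> (EG ready))) = {Err}, so the formula holds at Err.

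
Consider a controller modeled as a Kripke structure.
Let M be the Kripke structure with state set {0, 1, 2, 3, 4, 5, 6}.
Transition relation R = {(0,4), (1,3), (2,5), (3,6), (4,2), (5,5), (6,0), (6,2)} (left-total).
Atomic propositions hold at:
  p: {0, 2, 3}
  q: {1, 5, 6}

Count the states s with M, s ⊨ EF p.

EF p: least fixpoint, start Z0 = {0, 2, 3}, add states with some successor in Z. Z1 = {0, 1, 2, 3, 4, 6}; fixed.
Sat(EF p) = {0, 1, 2, 3, 4, 6}
|Sat(EF p)| = |{0, 1, 2, 3, 4, 6}| = 6.

6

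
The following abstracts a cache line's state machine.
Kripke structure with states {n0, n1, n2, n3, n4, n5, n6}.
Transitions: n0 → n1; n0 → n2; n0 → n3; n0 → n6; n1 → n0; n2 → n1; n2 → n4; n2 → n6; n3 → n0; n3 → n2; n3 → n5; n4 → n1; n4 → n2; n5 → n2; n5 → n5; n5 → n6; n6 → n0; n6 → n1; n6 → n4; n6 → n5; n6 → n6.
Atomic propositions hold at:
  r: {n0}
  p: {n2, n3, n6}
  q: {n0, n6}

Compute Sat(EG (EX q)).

{n0, n1, n2, n3, n5, n6}

Sat(EX q) = {s : some successor in {n0, n6}} = {n0, n1, n2, n3, n5, n6}
EG (EX q): greatest fixpoint, start Z0 = {n0, n1, n2, n3, n5, n6}, keep only states in Sat with some successor in Z. Already a fixed point.
Sat(EG (EX q)) = {n0, n1, n2, n3, n5, n6}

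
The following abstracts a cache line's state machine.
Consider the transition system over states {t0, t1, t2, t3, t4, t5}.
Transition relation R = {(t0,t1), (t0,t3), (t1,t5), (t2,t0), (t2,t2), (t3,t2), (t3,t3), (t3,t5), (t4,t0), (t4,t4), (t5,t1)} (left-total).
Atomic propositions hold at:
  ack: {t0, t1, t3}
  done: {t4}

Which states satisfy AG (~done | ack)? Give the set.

{t0, t1, t2, t3, t5}

Sat(~done) = {t0, t1, t2, t3, t5}
Sat(~done | ack) = {t0, t1, t2, t3, t5}
AG (~done | ack): greatest fixpoint, start Z0 = {t0, t1, t2, t3, t5}, keep only states in Sat with every successor in Z. Already a fixed point.
Sat(AG (~done | ack)) = {t0, t1, t2, t3, t5}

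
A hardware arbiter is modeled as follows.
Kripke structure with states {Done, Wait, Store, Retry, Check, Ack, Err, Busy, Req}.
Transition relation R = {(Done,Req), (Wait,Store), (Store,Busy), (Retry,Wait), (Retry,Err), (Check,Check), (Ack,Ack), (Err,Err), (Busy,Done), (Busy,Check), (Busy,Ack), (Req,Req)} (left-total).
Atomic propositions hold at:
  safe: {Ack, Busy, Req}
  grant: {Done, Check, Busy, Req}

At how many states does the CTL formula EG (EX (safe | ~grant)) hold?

Sat(~grant) = {Wait, Store, Retry, Ack, Err}
Sat(safe | ~grant) = {Wait, Store, Retry, Ack, Err, Busy, Req}
Sat(EX (safe | ~grant)) = {s : some successor in {Wait, Store, Retry, Ack, Err, Busy, Req}} = {Done, Wait, Store, Retry, Ack, Err, Busy, Req}
EG (EX (safe | ~grant)): greatest fixpoint, start Z0 = {Done, Wait, Store, Retry, Ack, Err, Busy, Req}, keep only states in Sat with some successor in Z. Already a fixed point.
Sat(EG (EX (safe | ~grant))) = {Done, Wait, Store, Retry, Ack, Err, Busy, Req}
|Sat(EG (EX (safe | ~grant)))| = |{Done, Wait, Store, Retry, Ack, Err, Busy, Req}| = 8.

8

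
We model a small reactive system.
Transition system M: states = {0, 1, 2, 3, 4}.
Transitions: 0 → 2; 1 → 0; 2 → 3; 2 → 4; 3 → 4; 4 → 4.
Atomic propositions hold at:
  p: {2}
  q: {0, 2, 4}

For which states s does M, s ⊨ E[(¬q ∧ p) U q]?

{0, 2, 4}

Sat(¬q) = {1, 3}
Sat(¬q ∧ p) = ∅
E[(¬q ∧ p) U q]: least fixpoint, start Z0 = Sat(q) = {0, 2, 4}, add states in Sat(¬q ∧ p) with some successor in Z. Already a fixed point.
Sat(E[(¬q ∧ p) U q]) = {0, 2, 4}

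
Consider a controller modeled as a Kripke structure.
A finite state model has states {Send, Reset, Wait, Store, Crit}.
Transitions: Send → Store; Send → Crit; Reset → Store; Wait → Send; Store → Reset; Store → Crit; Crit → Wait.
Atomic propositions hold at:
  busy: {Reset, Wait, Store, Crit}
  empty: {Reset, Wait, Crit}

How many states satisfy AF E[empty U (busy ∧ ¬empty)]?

Sat(¬empty) = {Send, Store}
Sat(busy ∧ ¬empty) = {Store}
E[empty U (busy ∧ ¬empty)]: least fixpoint, start Z0 = Sat((busy ∧ ¬empty)) = {Store}, add states in Sat(empty) with some successor in Z. Z1 = {Reset, Store}; fixed.
Sat(E[empty U (busy ∧ ¬empty)]) = {Reset, Store}
AF E[empty U (busy ∧ ¬empty)]: least fixpoint, start Z0 = {Reset, Store}, add states with every successor in Z. Already a fixed point.
Sat(AF E[empty U (busy ∧ ¬empty)]) = {Reset, Store}
|Sat(AF E[empty U (busy ∧ ¬empty)])| = |{Reset, Store}| = 2.

2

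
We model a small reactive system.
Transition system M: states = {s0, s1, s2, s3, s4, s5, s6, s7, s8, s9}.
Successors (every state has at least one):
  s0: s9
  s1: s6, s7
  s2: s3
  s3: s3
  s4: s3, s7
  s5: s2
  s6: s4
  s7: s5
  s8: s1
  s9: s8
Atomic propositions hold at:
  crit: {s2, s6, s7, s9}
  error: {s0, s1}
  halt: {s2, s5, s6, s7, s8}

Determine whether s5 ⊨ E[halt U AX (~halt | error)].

Sat(~halt) = {s0, s1, s3, s4, s9}
Sat(~halt | error) = {s0, s1, s3, s4, s9}
Sat(AX (~halt | error)) = {s : every successor in {s0, s1, s3, s4, s9}} = {s0, s2, s3, s6, s8}
E[halt U AX (~halt | error)]: least fixpoint, start Z0 = Sat(AX (~halt | error)) = {s0, s2, s3, s6, s8}, add states in Sat(halt) with some successor in Z. Z1 = {s0, s2, s3, s5, s6, s8}; Z2 = {s0, s2, s3, s5, s6, s7, s8}; fixed.
Sat(E[halt U AX (~halt | error)]) = {s0, s2, s3, s5, s6, s7, s8}
s5 ∈ Sat(E[halt U AX (~halt | error)]) = {s0, s2, s3, s5, s6, s7, s8}, so the formula holds at s5.

Yes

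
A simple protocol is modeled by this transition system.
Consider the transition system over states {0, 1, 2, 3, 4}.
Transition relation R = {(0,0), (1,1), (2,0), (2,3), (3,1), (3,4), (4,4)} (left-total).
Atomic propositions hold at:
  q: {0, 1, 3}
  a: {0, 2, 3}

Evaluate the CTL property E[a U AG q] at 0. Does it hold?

AG q: greatest fixpoint, start Z0 = {0, 1, 3}, keep only states in Sat with every successor in Z. Z1 = {0, 1}; fixed.
Sat(AG q) = {0, 1}
E[a U AG q]: least fixpoint, start Z0 = Sat(AG q) = {0, 1}, add states in Sat(a) with some successor in Z. Z1 = {0, 1, 2, 3}; fixed.
Sat(E[a U AG q]) = {0, 1, 2, 3}
0 ∈ Sat(E[a U AG q]) = {0, 1, 2, 3}, so the formula holds at 0.

Yes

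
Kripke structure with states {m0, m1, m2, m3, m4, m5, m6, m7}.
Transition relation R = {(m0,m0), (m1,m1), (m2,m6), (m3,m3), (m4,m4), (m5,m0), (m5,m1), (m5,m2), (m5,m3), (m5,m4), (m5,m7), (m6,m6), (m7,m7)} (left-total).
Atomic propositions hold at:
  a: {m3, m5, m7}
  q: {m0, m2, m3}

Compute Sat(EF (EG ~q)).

Sat(~q) = {m1, m4, m5, m6, m7}
EG ~q: greatest fixpoint, start Z0 = {m1, m4, m5, m6, m7}, keep only states in Sat with some successor in Z. Already a fixed point.
Sat(EG ~q) = {m1, m4, m5, m6, m7}
EF (EG ~q): least fixpoint, start Z0 = {m1, m4, m5, m6, m7}, add states with some successor in Z. Z1 = {m1, m2, m4, m5, m6, m7}; fixed.
Sat(EF (EG ~q)) = {m1, m2, m4, m5, m6, m7}

{m1, m2, m4, m5, m6, m7}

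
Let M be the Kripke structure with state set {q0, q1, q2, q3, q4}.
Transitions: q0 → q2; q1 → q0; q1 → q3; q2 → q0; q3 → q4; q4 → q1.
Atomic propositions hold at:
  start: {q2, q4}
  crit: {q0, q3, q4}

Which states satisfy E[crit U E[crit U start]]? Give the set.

{q0, q2, q3, q4}

E[crit U start]: least fixpoint, start Z0 = Sat(start) = {q2, q4}, add states in Sat(crit) with some successor in Z. Z1 = {q0, q2, q3, q4}; fixed.
Sat(E[crit U start]) = {q0, q2, q3, q4}
E[crit U E[crit U start]]: least fixpoint, start Z0 = Sat(E[crit U start]) = {q0, q2, q3, q4}, add states in Sat(crit) with some successor in Z. Already a fixed point.
Sat(E[crit U E[crit U start]]) = {q0, q2, q3, q4}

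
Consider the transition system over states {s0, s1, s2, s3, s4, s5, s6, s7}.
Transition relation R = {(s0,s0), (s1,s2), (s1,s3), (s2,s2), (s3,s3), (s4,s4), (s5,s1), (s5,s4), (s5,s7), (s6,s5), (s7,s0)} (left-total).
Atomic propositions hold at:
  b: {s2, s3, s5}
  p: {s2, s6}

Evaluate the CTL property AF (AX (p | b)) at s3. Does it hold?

Sat(p | b) = {s2, s3, s5, s6}
Sat(AX (p | b)) = {s : every successor in {s2, s3, s5, s6}} = {s1, s2, s3, s6}
AF (AX (p | b)): least fixpoint, start Z0 = {s1, s2, s3, s6}, add states with every successor in Z. Already a fixed point.
Sat(AF (AX (p | b))) = {s1, s2, s3, s6}
s3 ∈ Sat(AF (AX (p | b))) = {s1, s2, s3, s6}, so the formula holds at s3.

Yes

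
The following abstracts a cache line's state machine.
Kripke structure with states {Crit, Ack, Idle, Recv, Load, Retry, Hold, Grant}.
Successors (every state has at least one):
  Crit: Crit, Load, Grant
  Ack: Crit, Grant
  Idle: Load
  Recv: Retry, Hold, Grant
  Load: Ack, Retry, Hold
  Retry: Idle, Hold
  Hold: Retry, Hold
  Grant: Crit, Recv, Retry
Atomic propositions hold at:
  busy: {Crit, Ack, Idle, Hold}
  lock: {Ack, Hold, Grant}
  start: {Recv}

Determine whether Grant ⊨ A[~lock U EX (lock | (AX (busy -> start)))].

No

Sat(~lock) = {Crit, Idle, Recv, Load, Retry}
Sat(busy -> start) = {Recv, Load, Retry, Grant}
Sat(AX (busy -> start)) = {s : every successor in {Recv, Load, Retry, Grant}} = {Idle}
Sat(lock | (AX (busy -> start))) = {Ack, Idle, Hold, Grant}
Sat(EX (lock | (AX (busy -> start)))) = {s : some successor in {Ack, Idle, Hold, Grant}} = {Crit, Ack, Recv, Load, Retry, Hold}
A[~lock U EX (lock | (AX (busy -> start)))]: least fixpoint, start Z0 = Sat(EX (lock | (AX (busy -> start)))) = {Crit, Ack, Recv, Load, Retry, Hold}, add states in Sat(~lock) with every successor in Z. Z1 = {Crit, Ack, Idle, Recv, Load, Retry, Hold}; fixed.
Sat(A[~lock U EX (lock | (AX (busy -> start)))]) = {Crit, Ack, Idle, Recv, Load, Retry, Hold}
Grant ∉ Sat(A[~lock U EX (lock | (AX (busy -> start)))]) = {Crit, Ack, Idle, Recv, Load, Retry, Hold}, so the formula does not hold at Grant.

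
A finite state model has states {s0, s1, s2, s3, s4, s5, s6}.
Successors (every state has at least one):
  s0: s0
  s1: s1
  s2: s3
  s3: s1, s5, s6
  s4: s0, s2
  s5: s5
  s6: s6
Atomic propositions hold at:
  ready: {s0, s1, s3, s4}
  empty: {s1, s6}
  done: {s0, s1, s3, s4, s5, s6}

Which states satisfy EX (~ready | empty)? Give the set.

Sat(~ready) = {s2, s5, s6}
Sat(~ready | empty) = {s1, s2, s5, s6}
Sat(EX (~ready | empty)) = {s : some successor in {s1, s2, s5, s6}} = {s1, s3, s4, s5, s6}

{s1, s3, s4, s5, s6}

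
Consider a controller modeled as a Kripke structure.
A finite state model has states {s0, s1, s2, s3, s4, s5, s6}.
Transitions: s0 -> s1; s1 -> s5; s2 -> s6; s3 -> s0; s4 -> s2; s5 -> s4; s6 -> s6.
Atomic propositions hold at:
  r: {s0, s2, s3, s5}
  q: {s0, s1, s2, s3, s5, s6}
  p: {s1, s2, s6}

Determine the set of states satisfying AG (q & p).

{s2, s6}

Sat(q & p) = {s1, s2, s6}
AG (q & p): greatest fixpoint, start Z0 = {s1, s2, s6}, keep only states in Sat with every successor in Z. Z1 = {s2, s6}; fixed.
Sat(AG (q & p)) = {s2, s6}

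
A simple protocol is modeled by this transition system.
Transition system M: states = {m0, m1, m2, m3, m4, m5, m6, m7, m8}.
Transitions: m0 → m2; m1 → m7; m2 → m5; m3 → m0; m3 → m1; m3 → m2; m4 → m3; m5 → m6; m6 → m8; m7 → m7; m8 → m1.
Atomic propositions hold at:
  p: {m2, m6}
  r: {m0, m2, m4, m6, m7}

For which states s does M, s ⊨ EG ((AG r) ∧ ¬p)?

{m7}

AG r: greatest fixpoint, start Z0 = {m0, m2, m4, m6, m7}, keep only states in Sat with every successor in Z. Z1 = {m0, m7}; Z2 = {m7}; fixed.
Sat(AG r) = {m7}
Sat(¬p) = {m0, m1, m3, m4, m5, m7, m8}
Sat((AG r) ∧ ¬p) = {m7}
EG ((AG r) ∧ ¬p): greatest fixpoint, start Z0 = {m7}, keep only states in Sat with some successor in Z. Already a fixed point.
Sat(EG ((AG r) ∧ ¬p)) = {m7}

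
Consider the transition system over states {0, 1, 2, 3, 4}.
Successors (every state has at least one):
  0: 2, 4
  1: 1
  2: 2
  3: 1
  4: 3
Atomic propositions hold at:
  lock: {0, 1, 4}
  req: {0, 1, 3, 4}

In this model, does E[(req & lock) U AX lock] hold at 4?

Yes

Sat(req & lock) = {0, 1, 4}
Sat(AX lock) = {s : every successor in {0, 1, 4}} = {1, 3}
E[(req & lock) U AX lock]: least fixpoint, start Z0 = Sat(AX lock) = {1, 3}, add states in Sat(req & lock) with some successor in Z. Z1 = {1, 3, 4}; Z2 = {0, 1, 3, 4}; fixed.
Sat(E[(req & lock) U AX lock]) = {0, 1, 3, 4}
4 ∈ Sat(E[(req & lock) U AX lock]) = {0, 1, 3, 4}, so the formula holds at 4.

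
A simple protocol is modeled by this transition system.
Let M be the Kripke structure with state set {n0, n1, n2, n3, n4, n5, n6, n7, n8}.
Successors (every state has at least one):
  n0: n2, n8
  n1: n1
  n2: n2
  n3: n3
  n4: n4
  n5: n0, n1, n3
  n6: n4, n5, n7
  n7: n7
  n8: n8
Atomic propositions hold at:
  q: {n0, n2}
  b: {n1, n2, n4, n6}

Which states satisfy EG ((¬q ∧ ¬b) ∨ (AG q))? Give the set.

{n2, n3, n5, n7, n8}

Sat(¬q) = {n1, n3, n4, n5, n6, n7, n8}
Sat(¬b) = {n0, n3, n5, n7, n8}
Sat(¬q ∧ ¬b) = {n3, n5, n7, n8}
AG q: greatest fixpoint, start Z0 = {n0, n2}, keep only states in Sat with every successor in Z. Z1 = {n2}; fixed.
Sat(AG q) = {n2}
Sat((¬q ∧ ¬b) ∨ (AG q)) = {n2, n3, n5, n7, n8}
EG ((¬q ∧ ¬b) ∨ (AG q)): greatest fixpoint, start Z0 = {n2, n3, n5, n7, n8}, keep only states in Sat with some successor in Z. Already a fixed point.
Sat(EG ((¬q ∧ ¬b) ∨ (AG q))) = {n2, n3, n5, n7, n8}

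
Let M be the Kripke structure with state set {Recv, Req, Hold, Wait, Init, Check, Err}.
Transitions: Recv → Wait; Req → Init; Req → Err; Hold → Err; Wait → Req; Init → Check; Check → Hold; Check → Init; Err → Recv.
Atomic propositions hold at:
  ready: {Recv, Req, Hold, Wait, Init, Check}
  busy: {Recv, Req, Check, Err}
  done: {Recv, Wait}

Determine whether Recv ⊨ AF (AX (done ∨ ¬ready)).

Sat(¬ready) = {Err}
Sat(done ∨ ¬ready) = {Recv, Wait, Err}
Sat(AX (done ∨ ¬ready)) = {s : every successor in {Recv, Wait, Err}} = {Recv, Hold, Err}
AF (AX (done ∨ ¬ready)): least fixpoint, start Z0 = {Recv, Hold, Err}, add states with every successor in Z. Already a fixed point.
Sat(AF (AX (done ∨ ¬ready))) = {Recv, Hold, Err}
Recv ∈ Sat(AF (AX (done ∨ ¬ready))) = {Recv, Hold, Err}, so the formula holds at Recv.

Yes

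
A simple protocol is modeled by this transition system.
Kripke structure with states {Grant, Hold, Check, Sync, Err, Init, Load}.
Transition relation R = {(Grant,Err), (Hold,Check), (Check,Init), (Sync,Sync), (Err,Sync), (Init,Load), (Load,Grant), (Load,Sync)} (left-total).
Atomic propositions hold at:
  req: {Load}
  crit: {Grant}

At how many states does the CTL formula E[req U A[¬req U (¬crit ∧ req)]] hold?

4

Sat(¬req) = {Grant, Hold, Check, Sync, Err, Init}
Sat(¬crit) = {Hold, Check, Sync, Err, Init, Load}
Sat(¬crit ∧ req) = {Load}
A[¬req U (¬crit ∧ req)]: least fixpoint, start Z0 = Sat((¬crit ∧ req)) = {Load}, add states in Sat(¬req) with every successor in Z. Z1 = {Init, Load}; Z2 = {Check, Init, Load}; Z3 = {Hold, Check, Init, Load}; fixed.
Sat(A[¬req U (¬crit ∧ req)]) = {Hold, Check, Init, Load}
E[req U A[¬req U (¬crit ∧ req)]]: least fixpoint, start Z0 = Sat(A[¬req U (¬crit ∧ req)]) = {Hold, Check, Init, Load}, add states in Sat(req) with some successor in Z. Already a fixed point.
Sat(E[req U A[¬req U (¬crit ∧ req)]]) = {Hold, Check, Init, Load}
|Sat(E[req U A[¬req U (¬crit ∧ req)]])| = |{Hold, Check, Init, Load}| = 4.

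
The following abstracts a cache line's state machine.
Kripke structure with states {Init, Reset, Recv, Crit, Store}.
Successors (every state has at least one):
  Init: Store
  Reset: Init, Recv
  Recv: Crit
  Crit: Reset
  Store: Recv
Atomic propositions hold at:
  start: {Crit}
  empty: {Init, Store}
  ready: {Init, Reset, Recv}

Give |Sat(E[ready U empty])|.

E[ready U empty]: least fixpoint, start Z0 = Sat(empty) = {Init, Store}, add states in Sat(ready) with some successor in Z. Z1 = {Init, Reset, Store}; fixed.
Sat(E[ready U empty]) = {Init, Reset, Store}
|Sat(E[ready U empty])| = |{Init, Reset, Store}| = 3.

3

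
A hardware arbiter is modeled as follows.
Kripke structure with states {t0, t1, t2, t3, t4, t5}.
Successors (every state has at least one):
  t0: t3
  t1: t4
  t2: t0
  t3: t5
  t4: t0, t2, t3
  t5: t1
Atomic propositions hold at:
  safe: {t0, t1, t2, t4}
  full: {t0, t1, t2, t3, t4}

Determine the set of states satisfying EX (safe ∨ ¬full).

{t1, t2, t3, t4, t5}

Sat(¬full) = {t5}
Sat(safe ∨ ¬full) = {t0, t1, t2, t4, t5}
Sat(EX (safe ∨ ¬full)) = {s : some successor in {t0, t1, t2, t4, t5}} = {t1, t2, t3, t4, t5}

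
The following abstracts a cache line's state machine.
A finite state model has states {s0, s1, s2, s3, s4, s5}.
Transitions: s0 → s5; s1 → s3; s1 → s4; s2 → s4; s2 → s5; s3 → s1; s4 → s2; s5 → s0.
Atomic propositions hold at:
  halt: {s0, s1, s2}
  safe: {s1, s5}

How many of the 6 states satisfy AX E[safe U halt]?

4

E[safe U halt]: least fixpoint, start Z0 = Sat(halt) = {s0, s1, s2}, add states in Sat(safe) with some successor in Z. Z1 = {s0, s1, s2, s5}; fixed.
Sat(E[safe U halt]) = {s0, s1, s2, s5}
Sat(AX E[safe U halt]) = {s : every successor in {s0, s1, s2, s5}} = {s0, s3, s4, s5}
|Sat(AX E[safe U halt])| = |{s0, s3, s4, s5}| = 4.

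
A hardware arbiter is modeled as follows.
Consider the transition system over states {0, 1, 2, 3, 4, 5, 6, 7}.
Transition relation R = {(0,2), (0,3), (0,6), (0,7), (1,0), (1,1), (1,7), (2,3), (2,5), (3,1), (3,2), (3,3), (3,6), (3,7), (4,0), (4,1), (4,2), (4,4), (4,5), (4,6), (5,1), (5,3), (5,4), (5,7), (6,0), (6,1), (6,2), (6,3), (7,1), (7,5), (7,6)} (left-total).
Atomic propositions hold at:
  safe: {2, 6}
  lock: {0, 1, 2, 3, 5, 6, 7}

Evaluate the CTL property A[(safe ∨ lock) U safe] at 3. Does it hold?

No

Sat(safe ∨ lock) = {0, 1, 2, 3, 5, 6, 7}
A[(safe ∨ lock) U safe]: least fixpoint, start Z0 = Sat(safe) = {2, 6}, add states in Sat(safe ∨ lock) with every successor in Z. Already a fixed point.
Sat(A[(safe ∨ lock) U safe]) = {2, 6}
3 ∉ Sat(A[(safe ∨ lock) U safe]) = {2, 6}, so the formula does not hold at 3.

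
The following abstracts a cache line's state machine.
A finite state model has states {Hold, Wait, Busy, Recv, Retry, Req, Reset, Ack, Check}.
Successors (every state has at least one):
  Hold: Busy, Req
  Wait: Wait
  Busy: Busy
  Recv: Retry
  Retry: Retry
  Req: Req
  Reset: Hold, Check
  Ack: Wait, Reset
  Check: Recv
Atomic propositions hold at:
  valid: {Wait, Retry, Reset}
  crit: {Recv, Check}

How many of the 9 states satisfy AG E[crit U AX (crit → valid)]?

Sat(crit → valid) = {Hold, Wait, Busy, Retry, Req, Reset, Ack}
Sat(AX (crit → valid)) = {s : every successor in {Hold, Wait, Busy, Retry, Req, Reset, Ack}} = {Hold, Wait, Busy, Recv, Retry, Req, Ack}
E[crit U AX (crit → valid)]: least fixpoint, start Z0 = Sat(AX (crit → valid)) = {Hold, Wait, Busy, Recv, Retry, Req, Ack}, add states in Sat(crit) with some successor in Z. Z1 = {Hold, Wait, Busy, Recv, Retry, Req, Ack, Check}; fixed.
Sat(E[crit U AX (crit → valid)]) = {Hold, Wait, Busy, Recv, Retry, Req, Ack, Check}
AG E[crit U AX (crit → valid)]: greatest fixpoint, start Z0 = {Hold, Wait, Busy, Recv, Retry, Req, Ack, Check}, keep only states in Sat with every successor in Z. Z1 = {Hold, Wait, Busy, Recv, Retry, Req, Check}; fixed.
Sat(AG E[crit U AX (crit → valid)]) = {Hold, Wait, Busy, Recv, Retry, Req, Check}
|Sat(AG E[crit U AX (crit → valid)])| = |{Hold, Wait, Busy, Recv, Retry, Req, Check}| = 7.

7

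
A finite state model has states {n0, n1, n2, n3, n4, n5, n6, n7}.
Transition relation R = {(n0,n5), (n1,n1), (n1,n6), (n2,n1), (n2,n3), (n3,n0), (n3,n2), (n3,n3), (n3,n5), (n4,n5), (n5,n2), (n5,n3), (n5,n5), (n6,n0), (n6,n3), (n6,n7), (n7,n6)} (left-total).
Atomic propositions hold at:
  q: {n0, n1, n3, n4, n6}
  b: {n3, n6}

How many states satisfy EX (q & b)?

6

Sat(q & b) = {n3, n6}
Sat(EX (q & b)) = {s : some successor in {n3, n6}} = {n1, n2, n3, n5, n6, n7}
|Sat(EX (q & b))| = |{n1, n2, n3, n5, n6, n7}| = 6.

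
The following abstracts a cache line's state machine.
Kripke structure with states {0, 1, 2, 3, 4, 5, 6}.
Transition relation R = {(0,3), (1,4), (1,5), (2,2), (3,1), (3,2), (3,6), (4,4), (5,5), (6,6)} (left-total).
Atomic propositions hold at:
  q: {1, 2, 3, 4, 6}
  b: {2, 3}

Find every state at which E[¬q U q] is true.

Sat(¬q) = {0, 5}
E[¬q U q]: least fixpoint, start Z0 = Sat(q) = {1, 2, 3, 4, 6}, add states in Sat(¬q) with some successor in Z. Z1 = {0, 1, 2, 3, 4, 6}; fixed.
Sat(E[¬q U q]) = {0, 1, 2, 3, 4, 6}

{0, 1, 2, 3, 4, 6}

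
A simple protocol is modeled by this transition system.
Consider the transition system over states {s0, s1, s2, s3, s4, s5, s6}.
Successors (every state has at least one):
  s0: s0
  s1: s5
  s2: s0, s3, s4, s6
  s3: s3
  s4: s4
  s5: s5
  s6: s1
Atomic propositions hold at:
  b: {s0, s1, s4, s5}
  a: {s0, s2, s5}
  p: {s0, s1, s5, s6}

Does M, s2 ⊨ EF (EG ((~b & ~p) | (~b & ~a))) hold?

Yes

Sat(~b) = {s2, s3, s6}
Sat(~p) = {s2, s3, s4}
Sat(~b & ~p) = {s2, s3}
Sat(~a) = {s1, s3, s4, s6}
Sat(~b & ~a) = {s3, s6}
Sat((~b & ~p) | (~b & ~a)) = {s2, s3, s6}
EG ((~b & ~p) | (~b & ~a)): greatest fixpoint, start Z0 = {s2, s3, s6}, keep only states in Sat with some successor in Z. Z1 = {s2, s3}; fixed.
Sat(EG ((~b & ~p) | (~b & ~a))) = {s2, s3}
EF (EG ((~b & ~p) | (~b & ~a))): least fixpoint, start Z0 = {s2, s3}, add states with some successor in Z. Already a fixed point.
Sat(EF (EG ((~b & ~p) | (~b & ~a)))) = {s2, s3}
s2 ∈ Sat(EF (EG ((~b & ~p) | (~b & ~a)))) = {s2, s3}, so the formula holds at s2.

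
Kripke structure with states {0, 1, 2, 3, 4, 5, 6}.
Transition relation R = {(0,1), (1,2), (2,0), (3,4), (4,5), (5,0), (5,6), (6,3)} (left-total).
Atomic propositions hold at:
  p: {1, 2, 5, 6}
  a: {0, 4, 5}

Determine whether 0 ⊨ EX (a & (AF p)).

AF p: least fixpoint, start Z0 = {1, 2, 5, 6}, add states with every successor in Z. Z1 = {0, 1, 2, 4, 5, 6}; Z2 = {0, 1, 2, 3, 4, 5, 6}; fixed.
Sat(AF p) = {0, 1, 2, 3, 4, 5, 6}
Sat(a & (AF p)) = {0, 4, 5}
Sat(EX (a & (AF p))) = {s : some successor in {0, 4, 5}} = {2, 3, 4, 5}
0 ∉ Sat(EX (a & (AF p))) = {2, 3, 4, 5}, so the formula does not hold at 0.

No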